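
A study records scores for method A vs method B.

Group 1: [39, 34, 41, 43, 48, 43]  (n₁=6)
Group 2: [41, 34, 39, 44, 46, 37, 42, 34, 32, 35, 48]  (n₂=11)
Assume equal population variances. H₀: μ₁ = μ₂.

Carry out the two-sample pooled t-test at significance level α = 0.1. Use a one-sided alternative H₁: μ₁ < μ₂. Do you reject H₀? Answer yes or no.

reject H₀: no

x̄₁=41.333, s₁=4.676, n₁=6
x̄₂=39.273, s₂=5.350, n₂=11
s_p² = [5·4.676² + 10·5.350²]/15 = 26.3677
SE = √(s_p²·(1/6+1/11)) = 2.6061
t = (41.333−39.273)/2.6061 = 0.7907
df = 15
p-value (one-sided, H₁ less) = 0.77928
At α=0.1: p ≥ α → fail to reject H₀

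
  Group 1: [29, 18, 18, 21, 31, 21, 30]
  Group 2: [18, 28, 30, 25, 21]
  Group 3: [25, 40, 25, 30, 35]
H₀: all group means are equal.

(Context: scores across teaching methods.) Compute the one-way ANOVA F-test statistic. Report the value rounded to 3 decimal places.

test statistic = 2.476

Group means [24.00, 24.40, 31.00], grand mean 26.176
SSB = Σnᵢ(x̄ᵢ−x̄)² = 165.271; SSW = ΣΣ(x−x̄ᵢ)² = 467.200
MSB = 165.271/2 = 82.6353; MSW = 467.200/14 = 33.3714
F = MSB/MSW = 2.4762
df = (2, 14)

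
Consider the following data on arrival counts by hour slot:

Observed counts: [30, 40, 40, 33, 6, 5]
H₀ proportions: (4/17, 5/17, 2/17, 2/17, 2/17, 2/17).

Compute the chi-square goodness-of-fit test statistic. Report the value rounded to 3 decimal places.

test statistic = 57.948

n = 154; E_i = n·p_i = [36.24, 45.29, 18.12, 18.12, 18.12, 18.12]
χ² = (30−36.24)²/36.24 + (40−45.29)²/45.29 + (40−18.12)²/18.12 + (33−18.12)²/18.12 + (6−18.12)²/18.12 + (5−18.12)²/18.12 = 57.9481
df = 5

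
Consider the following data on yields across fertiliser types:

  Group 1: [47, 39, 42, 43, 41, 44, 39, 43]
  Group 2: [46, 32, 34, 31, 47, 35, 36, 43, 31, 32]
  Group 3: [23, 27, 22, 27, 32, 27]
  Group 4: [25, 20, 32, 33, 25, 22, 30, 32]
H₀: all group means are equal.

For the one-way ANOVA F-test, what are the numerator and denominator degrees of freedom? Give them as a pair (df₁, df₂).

degrees of freedom = [3, 28]

k = 4 groups, N = 32 total
df = (k−1, N−k) = (4−1, 32−4) = (3, 28)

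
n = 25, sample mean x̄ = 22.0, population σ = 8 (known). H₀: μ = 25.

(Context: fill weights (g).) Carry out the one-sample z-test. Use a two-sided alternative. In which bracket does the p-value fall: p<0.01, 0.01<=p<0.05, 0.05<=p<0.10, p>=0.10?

SE = σ/√n = 8/√25 = 1.6000
z = (x̄−μ₀)/SE = (22.0−25)/1.6000 = -1.8750
p-value (two-sided) = 0.06079
→ bracket: 0.05<=p<0.10

p-value bracket: 0.05<=p<0.10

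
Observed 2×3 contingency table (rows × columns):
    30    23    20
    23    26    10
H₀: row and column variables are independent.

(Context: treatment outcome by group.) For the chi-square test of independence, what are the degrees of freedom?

degrees of freedom = 2

df = (r−1)(c−1) = (2−1)·(3−1) = 2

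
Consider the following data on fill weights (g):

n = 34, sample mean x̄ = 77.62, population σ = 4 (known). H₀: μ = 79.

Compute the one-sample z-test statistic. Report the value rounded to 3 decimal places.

test statistic = -2.012

SE = σ/√n = 4/√34 = 0.6860
z = (x̄−μ₀)/SE = (77.62−79)/0.6860 = -2.0117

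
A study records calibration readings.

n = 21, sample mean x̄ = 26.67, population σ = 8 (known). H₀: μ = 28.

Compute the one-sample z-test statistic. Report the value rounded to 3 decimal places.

test statistic = -0.762

SE = σ/√n = 8/√21 = 1.7457
z = (x̄−μ₀)/SE = (26.67−28)/1.7457 = -0.7619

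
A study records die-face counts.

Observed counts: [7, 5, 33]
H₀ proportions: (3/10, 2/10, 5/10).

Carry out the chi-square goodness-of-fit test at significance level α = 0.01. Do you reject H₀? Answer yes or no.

n = 45; E_i = n·p_i = [13.50, 9.00, 22.50]
χ² = (7−13.50)²/13.50 + (5−9.00)²/9.00 + (33−22.50)²/22.50 = 9.8074
df = 2
p-value (upper-tail) = 0.00742
At α=0.01: p < α → reject H₀

reject H₀: yes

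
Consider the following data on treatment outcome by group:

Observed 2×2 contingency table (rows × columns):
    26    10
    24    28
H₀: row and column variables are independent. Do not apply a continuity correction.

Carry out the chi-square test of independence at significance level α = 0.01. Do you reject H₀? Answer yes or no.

Row totals [36, 52], col totals [50, 38], n=88
χ² = (26−20.45)²/20.45 + (10−15.55)²/15.55 + (24−29.55)²/29.55 + (28−22.45)²/22.45 = 5.8920
df = 1
p-value (upper-tail) = 0.01521
At α=0.01: p ≥ α → fail to reject H₀

reject H₀: no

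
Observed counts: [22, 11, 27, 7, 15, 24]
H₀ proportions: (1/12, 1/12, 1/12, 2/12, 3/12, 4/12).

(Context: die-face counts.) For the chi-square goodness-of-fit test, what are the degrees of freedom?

degrees of freedom = 5

df = k − 1 = 6 − 1 = 5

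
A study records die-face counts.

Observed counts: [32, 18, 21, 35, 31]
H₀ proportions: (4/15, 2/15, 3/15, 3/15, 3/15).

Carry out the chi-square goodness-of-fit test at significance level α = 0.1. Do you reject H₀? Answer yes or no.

reject H₀: no

n = 137; E_i = n·p_i = [36.53, 18.27, 27.40, 27.40, 27.40]
χ² = (32−36.53)²/36.53 + (18−18.27)²/18.27 + (21−27.40)²/27.40 + (35−27.40)²/27.40 + (31−27.40)²/27.40 = 4.6423
df = 4
p-value (upper-tail) = 0.32600
At α=0.1: p ≥ α → fail to reject H₀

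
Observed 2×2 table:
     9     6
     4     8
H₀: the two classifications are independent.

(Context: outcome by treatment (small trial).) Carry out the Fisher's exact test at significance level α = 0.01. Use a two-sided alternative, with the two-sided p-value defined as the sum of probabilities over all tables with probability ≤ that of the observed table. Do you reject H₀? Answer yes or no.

reject H₀: no

Margins: r₁=15, r₂=12, c₁=13, c₂=14, n=27
p_obs = C(15,9)·C(12,4)/C(27,13); sum pmf over tables with pmf ≤ p_obs
p-value (two-sided) = 0.25186
At α=0.01: p ≥ α → fail to reject H₀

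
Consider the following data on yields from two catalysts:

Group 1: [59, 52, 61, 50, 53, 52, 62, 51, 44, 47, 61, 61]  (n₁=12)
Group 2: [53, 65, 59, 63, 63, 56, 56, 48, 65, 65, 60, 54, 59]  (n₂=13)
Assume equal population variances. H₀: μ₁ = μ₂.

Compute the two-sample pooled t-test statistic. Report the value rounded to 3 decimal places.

x̄₁=54.417, s₁=6.156, n₁=12
x̄₂=58.923, s₂=5.330, n₂=13
s_p² = [11·6.156² + 12·5.330²]/23 = 32.9496
SE = √(s_p²·(1/12+1/13)) = 2.2979
t = (54.417−58.923)/2.2979 = -1.9611
df = 23

test statistic = -1.961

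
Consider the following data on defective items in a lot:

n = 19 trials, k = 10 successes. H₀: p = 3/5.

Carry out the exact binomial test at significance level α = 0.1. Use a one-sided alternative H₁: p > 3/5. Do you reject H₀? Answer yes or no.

Exact binomial: n=19, k=10, p₀=3/5=0.6000
P(X≥10) from Σ C(n,i)·p₀^i·(1−p₀)^(n−i)
p-value (one-sided, H₁ greater) = 0.81391
At α=0.1: p ≥ α → fail to reject H₀

reject H₀: no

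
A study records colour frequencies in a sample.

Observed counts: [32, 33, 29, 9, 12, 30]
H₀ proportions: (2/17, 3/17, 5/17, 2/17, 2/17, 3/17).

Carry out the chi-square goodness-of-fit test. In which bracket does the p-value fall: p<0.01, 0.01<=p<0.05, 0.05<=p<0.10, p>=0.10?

p-value bracket: p<0.01

n = 145; E_i = n·p_i = [17.06, 25.59, 42.65, 17.06, 17.06, 25.59]
χ² = (32−17.06)²/17.06 + (33−25.59)²/25.59 + (29−42.65)²/42.65 + (9−17.06)²/17.06 + (12−17.06)²/17.06 + (30−25.59)²/25.59 = 25.6683
df = 5
p-value (upper-tail) = 0.00010
→ bracket: p<0.01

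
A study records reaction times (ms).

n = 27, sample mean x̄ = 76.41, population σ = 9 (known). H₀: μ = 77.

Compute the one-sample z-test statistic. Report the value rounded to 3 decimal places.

test statistic = -0.341

SE = σ/√n = 9/√27 = 1.7321
z = (x̄−μ₀)/SE = (76.41−77)/1.7321 = -0.3406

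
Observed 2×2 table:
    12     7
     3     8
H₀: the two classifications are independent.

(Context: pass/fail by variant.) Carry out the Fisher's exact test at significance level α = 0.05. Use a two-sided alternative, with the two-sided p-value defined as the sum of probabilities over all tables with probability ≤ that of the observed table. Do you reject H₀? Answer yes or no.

reject H₀: no

Margins: r₁=19, r₂=11, c₁=15, c₂=15, n=30
p_obs = C(19,12)·C(11,3)/C(30,15); sum pmf over tables with pmf ≤ p_obs
p-value (two-sided) = 0.12814
At α=0.05: p ≥ α → fail to reject H₀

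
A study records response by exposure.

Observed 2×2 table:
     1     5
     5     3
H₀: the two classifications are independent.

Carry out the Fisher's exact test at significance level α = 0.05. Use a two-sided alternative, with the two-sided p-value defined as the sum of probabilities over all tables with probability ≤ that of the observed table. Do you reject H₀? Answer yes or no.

reject H₀: no

Margins: r₁=6, r₂=8, c₁=6, c₂=8, n=14
p_obs = C(6,1)·C(8,5)/C(14,6); sum pmf over tables with pmf ≤ p_obs
p-value (two-sided) = 0.13753
At α=0.05: p ≥ α → fail to reject H₀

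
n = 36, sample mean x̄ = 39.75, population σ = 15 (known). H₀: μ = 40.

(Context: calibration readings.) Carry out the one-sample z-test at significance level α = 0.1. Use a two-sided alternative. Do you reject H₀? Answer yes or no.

SE = σ/√n = 15/√36 = 2.5000
z = (x̄−μ₀)/SE = (39.75−40)/2.5000 = -0.1000
p-value (two-sided) = 0.92034
At α=0.1: p ≥ α → fail to reject H₀

reject H₀: no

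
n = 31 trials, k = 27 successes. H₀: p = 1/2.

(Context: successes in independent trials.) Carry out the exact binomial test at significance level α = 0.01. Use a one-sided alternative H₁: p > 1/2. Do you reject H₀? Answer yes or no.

Exact binomial: n=31, k=27, p₀=1/2=0.5000
P(X≥27) from Σ C(n,i)·p₀^i·(1−p₀)^(n−i)
p-value (one-sided, H₁ greater) = 0.00002
At α=0.01: p < α → reject H₀

reject H₀: yes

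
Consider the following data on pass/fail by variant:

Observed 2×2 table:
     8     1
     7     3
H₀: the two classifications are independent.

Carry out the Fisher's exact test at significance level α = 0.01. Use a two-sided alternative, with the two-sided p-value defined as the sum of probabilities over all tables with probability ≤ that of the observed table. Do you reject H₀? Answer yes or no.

reject H₀: no

Margins: r₁=9, r₂=10, c₁=15, c₂=4, n=19
p_obs = C(9,8)·C(10,7)/C(19,15); sum pmf over tables with pmf ≤ p_obs
p-value (two-sided) = 0.58204
At α=0.01: p ≥ α → fail to reject H₀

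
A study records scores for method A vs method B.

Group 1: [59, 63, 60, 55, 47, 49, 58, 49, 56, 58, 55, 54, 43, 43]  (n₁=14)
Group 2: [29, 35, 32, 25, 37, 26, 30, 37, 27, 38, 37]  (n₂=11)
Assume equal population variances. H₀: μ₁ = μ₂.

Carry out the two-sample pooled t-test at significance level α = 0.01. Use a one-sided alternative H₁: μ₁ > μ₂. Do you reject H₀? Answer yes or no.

reject H₀: yes

x̄₁=53.500, s₁=6.309, n₁=14
x̄₂=32.091, s₂=4.929, n₂=11
s_p² = [13·6.309² + 10·4.929²]/23 = 33.0613
SE = √(s_p²·(1/14+1/11)) = 2.3167
t = (53.500−32.091)/2.3167 = 9.2412
df = 23
p-value (one-sided, H₁ greater) = 0.00000
At α=0.01: p < α → reject H₀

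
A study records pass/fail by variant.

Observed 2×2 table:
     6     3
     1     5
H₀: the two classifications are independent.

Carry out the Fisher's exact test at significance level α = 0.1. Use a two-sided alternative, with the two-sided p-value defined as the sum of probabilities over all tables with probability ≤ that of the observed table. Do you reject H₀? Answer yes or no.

reject H₀: no

Margins: r₁=9, r₂=6, c₁=7, c₂=8, n=15
p_obs = C(9,6)·C(6,1)/C(15,7); sum pmf over tables with pmf ≤ p_obs
p-value (two-sided) = 0.11888
At α=0.1: p ≥ α → fail to reject H₀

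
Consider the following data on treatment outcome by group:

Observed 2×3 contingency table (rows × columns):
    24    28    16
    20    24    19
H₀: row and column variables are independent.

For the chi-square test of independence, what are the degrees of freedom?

df = (r−1)(c−1) = (2−1)·(3−1) = 2

degrees of freedom = 2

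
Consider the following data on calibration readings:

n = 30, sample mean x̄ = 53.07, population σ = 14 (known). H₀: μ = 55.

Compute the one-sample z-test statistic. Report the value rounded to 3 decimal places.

test statistic = -0.755

SE = σ/√n = 14/√30 = 2.5560
z = (x̄−μ₀)/SE = (53.07−55)/2.5560 = -0.7551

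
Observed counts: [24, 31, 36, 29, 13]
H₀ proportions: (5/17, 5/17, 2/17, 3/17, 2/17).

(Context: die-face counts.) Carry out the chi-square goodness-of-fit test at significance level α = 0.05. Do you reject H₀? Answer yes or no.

n = 133; E_i = n·p_i = [39.12, 39.12, 15.65, 23.47, 15.65]
χ² = (24−39.12)²/39.12 + (31−39.12)²/39.12 + (36−15.65)²/15.65 + (29−23.47)²/23.47 + (13−15.65)²/15.65 = 35.7516
df = 4
p-value (upper-tail) = 0.00000
At α=0.05: p < α → reject H₀

reject H₀: yes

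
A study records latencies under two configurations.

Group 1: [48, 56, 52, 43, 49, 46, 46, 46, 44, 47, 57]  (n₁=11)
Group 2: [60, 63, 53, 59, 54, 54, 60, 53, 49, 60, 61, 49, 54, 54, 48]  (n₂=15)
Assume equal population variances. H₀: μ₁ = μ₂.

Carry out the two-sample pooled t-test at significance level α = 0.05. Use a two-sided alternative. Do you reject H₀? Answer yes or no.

x̄₁=48.545, s₁=4.612, n₁=11
x̄₂=55.400, s₂=4.793, n₂=15
s_p² = [10·4.612² + 14·4.793²]/24 = 22.2636
SE = √(s_p²·(1/11+1/15)) = 1.8730
t = (48.545−55.400)/1.8730 = -3.6596
df = 24
p-value (two-sided) = 0.00124
At α=0.05: p < α → reject H₀

reject H₀: yes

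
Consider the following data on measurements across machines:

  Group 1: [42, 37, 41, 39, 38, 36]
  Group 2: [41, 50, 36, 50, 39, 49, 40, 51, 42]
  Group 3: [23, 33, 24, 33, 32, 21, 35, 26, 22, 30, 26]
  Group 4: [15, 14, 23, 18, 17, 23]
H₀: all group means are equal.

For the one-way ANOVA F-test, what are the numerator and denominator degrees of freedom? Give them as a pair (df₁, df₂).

k = 4 groups, N = 32 total
df = (k−1, N−k) = (4−1, 32−4) = (3, 28)

degrees of freedom = [3, 28]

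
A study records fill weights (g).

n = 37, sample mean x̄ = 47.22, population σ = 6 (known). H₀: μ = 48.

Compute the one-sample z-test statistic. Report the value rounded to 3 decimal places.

SE = σ/√n = 6/√37 = 0.9864
z = (x̄−μ₀)/SE = (47.22−48)/0.9864 = -0.7908

test statistic = -0.791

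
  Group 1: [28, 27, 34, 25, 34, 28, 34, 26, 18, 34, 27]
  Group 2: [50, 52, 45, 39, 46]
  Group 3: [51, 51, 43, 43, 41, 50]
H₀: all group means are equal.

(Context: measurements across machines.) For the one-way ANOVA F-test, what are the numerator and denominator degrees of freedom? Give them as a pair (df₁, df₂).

k = 3 groups, N = 22 total
df = (k−1, N−k) = (3−1, 22−3) = (2, 19)

degrees of freedom = [2, 19]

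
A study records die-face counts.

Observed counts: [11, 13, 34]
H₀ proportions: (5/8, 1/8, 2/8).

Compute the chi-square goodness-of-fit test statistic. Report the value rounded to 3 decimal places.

n = 58; E_i = n·p_i = [36.25, 7.25, 14.50]
χ² = (11−36.25)²/36.25 + (13−7.25)²/7.25 + (34−14.50)²/14.50 = 48.3724
df = 2

test statistic = 48.372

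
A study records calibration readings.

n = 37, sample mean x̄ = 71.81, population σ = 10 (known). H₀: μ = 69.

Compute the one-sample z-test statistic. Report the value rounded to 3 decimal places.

SE = σ/√n = 10/√37 = 1.6440
z = (x̄−μ₀)/SE = (71.81−69)/1.6440 = 1.7093

test statistic = 1.709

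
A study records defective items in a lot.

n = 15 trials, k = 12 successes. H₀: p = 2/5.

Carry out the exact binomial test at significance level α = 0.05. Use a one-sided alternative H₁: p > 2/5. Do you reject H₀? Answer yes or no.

Exact binomial: n=15, k=12, p₀=2/5=0.4000
P(X≥12) from Σ C(n,i)·p₀^i·(1−p₀)^(n−i)
p-value (one-sided, H₁ greater) = 0.00193
At α=0.05: p < α → reject H₀

reject H₀: yes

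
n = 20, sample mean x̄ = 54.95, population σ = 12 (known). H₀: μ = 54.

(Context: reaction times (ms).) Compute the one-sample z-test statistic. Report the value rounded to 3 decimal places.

test statistic = 0.354

SE = σ/√n = 12/√20 = 2.6833
z = (x̄−μ₀)/SE = (54.95−54)/2.6833 = 0.3540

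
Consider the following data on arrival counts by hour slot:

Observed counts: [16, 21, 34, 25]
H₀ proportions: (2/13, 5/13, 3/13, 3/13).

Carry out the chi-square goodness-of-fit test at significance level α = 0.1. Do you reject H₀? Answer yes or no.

n = 96; E_i = n·p_i = [14.77, 36.92, 22.15, 22.15]
χ² = (16−14.77)²/14.77 + (21−36.92)²/36.92 + (34−22.15)²/22.15 + (25−22.15)²/22.15 = 13.6694
df = 3
p-value (upper-tail) = 0.00339
At α=0.1: p < α → reject H₀

reject H₀: yes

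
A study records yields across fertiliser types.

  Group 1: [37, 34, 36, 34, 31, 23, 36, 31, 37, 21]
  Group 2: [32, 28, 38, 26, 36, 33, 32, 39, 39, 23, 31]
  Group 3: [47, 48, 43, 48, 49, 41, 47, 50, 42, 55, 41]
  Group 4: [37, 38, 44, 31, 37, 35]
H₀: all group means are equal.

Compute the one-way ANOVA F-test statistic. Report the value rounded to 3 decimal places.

test statistic = 19.344

Group means [32.00, 32.45, 46.45, 37.00], grand mean 37.105
SSB = Σnᵢ(x̄ᵢ−x̄)² = 1460.124; SSW = ΣΣ(x−x̄ᵢ)² = 855.455
MSB = 1460.124/3 = 486.7081; MSW = 855.455/34 = 25.1604
F = MSB/MSW = 19.3442
df = (3, 34)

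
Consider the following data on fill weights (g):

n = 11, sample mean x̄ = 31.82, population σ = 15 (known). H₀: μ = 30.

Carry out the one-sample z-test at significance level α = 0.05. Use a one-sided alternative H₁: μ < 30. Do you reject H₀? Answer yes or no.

SE = σ/√n = 15/√11 = 4.5227
z = (x̄−μ₀)/SE = (31.82−30)/4.5227 = 0.4024
p-value (one-sided, H₁ less) = 0.65631
At α=0.05: p ≥ α → fail to reject H₀

reject H₀: no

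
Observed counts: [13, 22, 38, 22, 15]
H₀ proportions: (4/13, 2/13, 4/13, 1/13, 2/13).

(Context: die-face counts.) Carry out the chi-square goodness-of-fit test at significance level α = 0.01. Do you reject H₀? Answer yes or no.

n = 110; E_i = n·p_i = [33.85, 16.92, 33.85, 8.46, 16.92]
χ² = (13−33.85)²/33.85 + (22−16.92)²/16.92 + (38−33.85)²/33.85 + (22−8.46)²/8.46 + (15−16.92)²/16.92 = 36.7523
df = 4
p-value (upper-tail) = 0.00000
At α=0.01: p < α → reject H₀

reject H₀: yes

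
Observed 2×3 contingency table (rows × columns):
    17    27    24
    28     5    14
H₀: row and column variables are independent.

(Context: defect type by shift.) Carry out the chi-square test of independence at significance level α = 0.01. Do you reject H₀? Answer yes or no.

Row totals [68, 47], col totals [45, 32, 38], n=115
χ² = (17−26.61)²/26.61 + (27−18.92)²/18.92 + (24−22.47)²/22.47 + (28−18.39)²/18.39 + (5−13.08)²/13.08 + (14−15.53)²/15.53 = 17.1837
df = 2
p-value (upper-tail) = 0.00019
At α=0.01: p < α → reject H₀

reject H₀: yes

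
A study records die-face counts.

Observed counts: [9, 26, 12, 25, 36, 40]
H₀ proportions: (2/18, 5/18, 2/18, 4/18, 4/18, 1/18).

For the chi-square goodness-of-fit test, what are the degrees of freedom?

degrees of freedom = 5

df = k − 1 = 6 − 1 = 5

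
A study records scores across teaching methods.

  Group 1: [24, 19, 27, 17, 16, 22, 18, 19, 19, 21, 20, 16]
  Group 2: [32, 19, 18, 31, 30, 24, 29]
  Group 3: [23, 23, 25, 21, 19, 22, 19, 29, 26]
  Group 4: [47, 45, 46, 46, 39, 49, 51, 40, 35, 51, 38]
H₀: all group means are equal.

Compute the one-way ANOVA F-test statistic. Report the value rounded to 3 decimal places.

Group means [19.83, 26.14, 23.00, 44.27], grand mean 28.590
SSB = Σnᵢ(x̄ᵢ−x̄)² = 3948.730; SSW = ΣΣ(x−x̄ᵢ)² = 704.706
MSB = 3948.730/3 = 1316.2434; MSW = 704.706/35 = 20.1344
F = MSB/MSW = 65.3727
df = (3, 35)

test statistic = 65.373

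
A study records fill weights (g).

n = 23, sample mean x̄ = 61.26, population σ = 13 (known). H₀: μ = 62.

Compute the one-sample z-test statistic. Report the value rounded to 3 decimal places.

SE = σ/√n = 13/√23 = 2.7107
z = (x̄−μ₀)/SE = (61.26−62)/2.7107 = -0.2730

test statistic = -0.273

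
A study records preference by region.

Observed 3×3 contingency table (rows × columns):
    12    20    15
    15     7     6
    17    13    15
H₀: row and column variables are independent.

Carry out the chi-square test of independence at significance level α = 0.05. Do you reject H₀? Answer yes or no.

reject H₀: no

Row totals [47, 28, 45], col totals [44, 40, 36], n=120
χ² = (12−17.23)²/17.23 + (20−15.67)²/15.67 + (15−14.10)²/14.10 + (15−10.27)²/10.27 + (7−9.33)²/9.33 + (6−8.40)²/8.40 + (17−16.50)²/16.50 + (13−15.00)²/15.00 + (15−13.50)²/13.50 = 6.7450
df = 4
p-value (upper-tail) = 0.14999
At α=0.05: p ≥ α → fail to reject H₀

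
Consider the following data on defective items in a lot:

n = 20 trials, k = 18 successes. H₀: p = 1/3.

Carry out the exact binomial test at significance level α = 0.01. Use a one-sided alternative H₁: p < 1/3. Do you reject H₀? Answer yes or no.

Exact binomial: n=20, k=18, p₀=1/3=0.3333
P(X≤18) from Σ C(n,i)·p₀^i·(1−p₀)^(n−i)
p-value (one-sided, H₁ less) = 1.00000
At α=0.01: p ≥ α → fail to reject H₀

reject H₀: no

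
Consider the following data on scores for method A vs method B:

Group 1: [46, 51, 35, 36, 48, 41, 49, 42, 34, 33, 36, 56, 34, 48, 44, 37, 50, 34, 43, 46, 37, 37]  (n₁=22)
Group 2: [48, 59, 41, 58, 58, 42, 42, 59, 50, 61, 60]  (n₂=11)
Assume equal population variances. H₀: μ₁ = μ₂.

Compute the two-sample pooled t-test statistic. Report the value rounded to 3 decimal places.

test statistic = -4.070

x̄₁=41.682, s₁=6.785, n₁=22
x̄₂=52.545, s₂=8.079, n₂=11
s_p² = [21·6.785² + 10·8.079²]/31 = 52.2419
SE = √(s_p²·(1/22+1/11)) = 2.6691
t = (41.682−52.545)/2.6691 = -4.0702
df = 31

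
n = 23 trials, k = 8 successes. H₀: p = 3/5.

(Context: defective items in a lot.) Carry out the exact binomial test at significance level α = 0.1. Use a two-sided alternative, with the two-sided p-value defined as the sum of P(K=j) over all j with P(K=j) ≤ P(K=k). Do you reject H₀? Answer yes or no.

Exact binomial: n=23, k=8, p₀=3/5=0.6000
P(X=j) = C(n,j)·p₀^j·(1−p₀)^(n−j); p = Σ P(X=j) over j with P(X=j) ≤ P(X=8)
p-value (two-sided) = 0.01798
At α=0.1: p < α → reject H₀

reject H₀: yes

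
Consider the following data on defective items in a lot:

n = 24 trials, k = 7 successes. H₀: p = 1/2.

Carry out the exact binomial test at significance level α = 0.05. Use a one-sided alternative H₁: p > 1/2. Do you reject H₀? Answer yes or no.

Exact binomial: n=24, k=7, p₀=1/2=0.5000
P(X≥7) from Σ C(n,i)·p₀^i·(1−p₀)^(n−i)
p-value (one-sided, H₁ greater) = 0.98867
At α=0.05: p ≥ α → fail to reject H₀

reject H₀: no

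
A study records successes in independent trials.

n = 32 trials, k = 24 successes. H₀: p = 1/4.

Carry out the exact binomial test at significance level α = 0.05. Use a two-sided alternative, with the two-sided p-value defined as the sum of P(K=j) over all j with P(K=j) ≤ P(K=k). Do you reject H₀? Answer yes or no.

reject H₀: yes

Exact binomial: n=32, k=24, p₀=1/4=0.2500
P(X=j) = C(n,j)·p₀^j·(1−p₀)^(n−j); p = Σ P(X=j) over j with P(X=j) ≤ P(X=24)
p-value (two-sided) = 0.00000
At α=0.05: p < α → reject H₀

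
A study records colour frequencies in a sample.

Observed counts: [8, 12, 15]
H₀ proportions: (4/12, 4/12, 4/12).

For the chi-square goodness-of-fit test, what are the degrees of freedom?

degrees of freedom = 2

df = k − 1 = 3 − 1 = 2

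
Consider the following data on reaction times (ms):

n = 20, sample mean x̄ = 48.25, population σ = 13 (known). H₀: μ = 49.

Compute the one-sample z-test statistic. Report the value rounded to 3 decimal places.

test statistic = -0.258

SE = σ/√n = 13/√20 = 2.9069
z = (x̄−μ₀)/SE = (48.25−49)/2.9069 = -0.2580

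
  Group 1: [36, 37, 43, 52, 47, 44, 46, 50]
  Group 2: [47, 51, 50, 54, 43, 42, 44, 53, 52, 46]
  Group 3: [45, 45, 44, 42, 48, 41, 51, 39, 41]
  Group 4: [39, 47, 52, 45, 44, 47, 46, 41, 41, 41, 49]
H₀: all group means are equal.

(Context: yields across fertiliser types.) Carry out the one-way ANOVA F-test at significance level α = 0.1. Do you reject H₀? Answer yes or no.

reject H₀: no

Group means [44.38, 48.20, 44.00, 44.73], grand mean 45.395
SSB = Σnᵢ(x̄ᵢ−x̄)² = 109.422; SSW = ΣΣ(x−x̄ᵢ)² = 669.657
MSB = 109.422/3 = 36.4740; MSW = 669.657/34 = 19.6958
F = MSB/MSW = 1.8519
df = (3, 34)
p-value (upper-tail) = 0.15641
At α=0.1: p ≥ α → fail to reject H₀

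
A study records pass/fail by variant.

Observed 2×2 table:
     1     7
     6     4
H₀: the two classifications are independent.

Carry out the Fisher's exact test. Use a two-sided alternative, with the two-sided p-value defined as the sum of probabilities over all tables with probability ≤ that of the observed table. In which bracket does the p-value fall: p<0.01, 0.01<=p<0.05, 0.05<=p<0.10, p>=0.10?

Margins: r₁=8, r₂=10, c₁=7, c₂=11, n=18
p_obs = C(8,1)·C(10,6)/C(18,7); sum pmf over tables with pmf ≤ p_obs
p-value (two-sided) = 0.06561
→ bracket: 0.05<=p<0.10

p-value bracket: 0.05<=p<0.10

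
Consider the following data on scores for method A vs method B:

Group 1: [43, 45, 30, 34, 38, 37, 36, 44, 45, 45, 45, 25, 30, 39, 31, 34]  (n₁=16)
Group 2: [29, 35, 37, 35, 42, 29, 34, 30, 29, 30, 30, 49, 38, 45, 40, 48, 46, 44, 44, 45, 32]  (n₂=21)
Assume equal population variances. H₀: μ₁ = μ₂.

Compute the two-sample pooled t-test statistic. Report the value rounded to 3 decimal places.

test statistic = -0.046

x̄₁=37.562, s₁=6.521, n₁=16
x̄₂=37.667, s₂=6.995, n₂=21
s_p² = [15·6.521² + 20·6.995²]/35 = 46.1887
SE = √(s_p²·(1/16+1/21)) = 2.2553
t = (37.562−37.667)/2.2553 = -0.0462
df = 35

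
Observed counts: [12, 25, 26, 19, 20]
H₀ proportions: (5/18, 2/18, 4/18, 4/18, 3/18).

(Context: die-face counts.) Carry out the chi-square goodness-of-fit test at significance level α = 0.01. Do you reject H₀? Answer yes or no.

n = 102; E_i = n·p_i = [28.33, 11.33, 22.67, 22.67, 17.00]
χ² = (12−28.33)²/28.33 + (25−11.33)²/11.33 + (26−22.67)²/22.67 + (19−22.67)²/22.67 + (20−17.00)²/17.00 = 27.5088
df = 4
p-value (upper-tail) = 0.00002
At α=0.01: p < α → reject H₀

reject H₀: yes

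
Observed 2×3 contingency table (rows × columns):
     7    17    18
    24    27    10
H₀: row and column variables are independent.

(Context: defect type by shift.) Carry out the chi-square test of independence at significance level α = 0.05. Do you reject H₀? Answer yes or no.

reject H₀: yes

Row totals [42, 61], col totals [31, 44, 28], n=103
χ² = (7−12.64)²/12.64 + (17−17.94)²/17.94 + (18−11.42)²/11.42 + (24−18.36)²/18.36 + (27−26.06)²/26.06 + (10−16.58)²/16.58 = 10.7417
df = 2
p-value (upper-tail) = 0.00465
At α=0.05: p < α → reject H₀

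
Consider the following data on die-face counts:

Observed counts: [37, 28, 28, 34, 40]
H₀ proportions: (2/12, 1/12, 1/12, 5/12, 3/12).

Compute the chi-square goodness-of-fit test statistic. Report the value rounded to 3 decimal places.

n = 167; E_i = n·p_i = [27.83, 13.92, 13.92, 69.58, 41.75]
χ² = (37−27.83)²/27.83 + (28−13.92)²/13.92 + (28−13.92)²/13.92 + (34−69.58)²/69.58 + (40−41.75)²/41.75 = 49.7928
df = 4

test statistic = 49.793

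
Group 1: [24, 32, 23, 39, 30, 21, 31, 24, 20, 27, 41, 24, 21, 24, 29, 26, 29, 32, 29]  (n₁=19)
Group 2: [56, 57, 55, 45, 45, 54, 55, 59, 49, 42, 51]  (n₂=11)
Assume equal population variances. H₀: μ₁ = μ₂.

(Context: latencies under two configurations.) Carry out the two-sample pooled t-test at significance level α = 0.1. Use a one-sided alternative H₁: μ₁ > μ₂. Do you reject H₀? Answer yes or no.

x̄₁=27.684, s₁=5.735, n₁=19
x̄₂=51.636, s₂=5.644, n₂=11
s_p² = [18·5.735² + 10·5.644²]/28 = 32.5232
SE = √(s_p²·(1/19+1/11)) = 2.1606
t = (27.684−51.636)/2.1606 = -11.0856
df = 28
p-value (one-sided, H₁ greater) = 1.00000
At α=0.1: p ≥ α → fail to reject H₀

reject H₀: no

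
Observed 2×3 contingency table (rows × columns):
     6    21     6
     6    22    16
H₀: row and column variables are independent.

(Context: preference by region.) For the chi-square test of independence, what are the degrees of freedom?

degrees of freedom = 2

df = (r−1)(c−1) = (2−1)·(3−1) = 2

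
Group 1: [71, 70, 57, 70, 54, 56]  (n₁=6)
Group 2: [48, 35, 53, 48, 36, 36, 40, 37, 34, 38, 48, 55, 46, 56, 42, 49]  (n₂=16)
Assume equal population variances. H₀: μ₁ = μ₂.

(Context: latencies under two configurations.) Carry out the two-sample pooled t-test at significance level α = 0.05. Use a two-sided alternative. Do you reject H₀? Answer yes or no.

reject H₀: yes

x̄₁=63.000, s₁=8.099, n₁=6
x̄₂=43.812, s₂=7.467, n₂=16
s_p² = [5·8.099² + 15·7.467²]/20 = 58.2219
SE = √(s_p²·(1/6+1/16)) = 3.6527
t = (63.000−43.812)/3.6527 = 5.2529
df = 20
p-value (two-sided) = 0.00004
At α=0.05: p < α → reject H₀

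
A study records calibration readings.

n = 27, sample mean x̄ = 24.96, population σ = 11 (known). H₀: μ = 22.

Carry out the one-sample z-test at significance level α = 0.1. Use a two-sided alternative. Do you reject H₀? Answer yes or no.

SE = σ/√n = 11/√27 = 2.1170
z = (x̄−μ₀)/SE = (24.96−22)/2.1170 = 1.3982
p-value (two-sided) = 0.16204
At α=0.1: p ≥ α → fail to reject H₀

reject H₀: no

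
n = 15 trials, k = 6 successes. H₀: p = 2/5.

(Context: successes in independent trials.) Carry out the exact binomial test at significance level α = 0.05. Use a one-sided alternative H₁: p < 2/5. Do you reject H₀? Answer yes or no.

reject H₀: no

Exact binomial: n=15, k=6, p₀=2/5=0.4000
P(X≤6) from Σ C(n,i)·p₀^i·(1−p₀)^(n−i)
p-value (one-sided, H₁ less) = 0.60981
At α=0.05: p ≥ α → fail to reject H₀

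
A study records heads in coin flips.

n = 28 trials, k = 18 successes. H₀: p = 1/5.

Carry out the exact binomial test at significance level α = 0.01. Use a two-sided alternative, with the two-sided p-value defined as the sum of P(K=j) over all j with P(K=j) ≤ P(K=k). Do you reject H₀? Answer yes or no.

reject H₀: yes

Exact binomial: n=28, k=18, p₀=1/5=0.2000
P(X=j) = C(n,j)·p₀^j·(1−p₀)^(n−j); p = Σ P(X=j) over j with P(X=j) ≤ P(X=18)
p-value (two-sided) = 0.00000
At α=0.01: p < α → reject H₀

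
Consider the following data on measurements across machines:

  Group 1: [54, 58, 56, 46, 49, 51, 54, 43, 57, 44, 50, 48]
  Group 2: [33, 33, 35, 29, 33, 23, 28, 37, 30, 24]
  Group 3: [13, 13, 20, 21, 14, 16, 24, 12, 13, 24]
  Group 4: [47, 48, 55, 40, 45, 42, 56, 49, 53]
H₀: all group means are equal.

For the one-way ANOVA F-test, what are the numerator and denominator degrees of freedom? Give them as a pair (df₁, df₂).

k = 4 groups, N = 41 total
df = (k−1, N−k) = (4−1, 41−4) = (3, 37)

degrees of freedom = [3, 37]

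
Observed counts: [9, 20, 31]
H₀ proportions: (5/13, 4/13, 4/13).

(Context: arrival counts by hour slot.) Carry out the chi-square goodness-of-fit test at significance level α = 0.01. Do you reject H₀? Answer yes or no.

n = 60; E_i = n·p_i = [23.08, 18.46, 18.46]
χ² = (9−23.08)²/23.08 + (20−18.46)²/18.46 + (31−18.46)²/18.46 = 17.2308
df = 2
p-value (upper-tail) = 0.00018
At α=0.01: p < α → reject H₀

reject H₀: yes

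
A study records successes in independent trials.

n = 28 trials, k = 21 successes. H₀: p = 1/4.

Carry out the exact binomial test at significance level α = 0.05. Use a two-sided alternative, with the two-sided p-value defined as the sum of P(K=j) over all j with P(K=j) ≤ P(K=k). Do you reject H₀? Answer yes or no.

Exact binomial: n=28, k=21, p₀=1/4=0.2500
P(X=j) = C(n,j)·p₀^j·(1−p₀)^(n−j); p = Σ P(X=j) over j with P(X=j) ≤ P(X=21)
p-value (two-sided) = 0.00000
At α=0.05: p < α → reject H₀

reject H₀: yes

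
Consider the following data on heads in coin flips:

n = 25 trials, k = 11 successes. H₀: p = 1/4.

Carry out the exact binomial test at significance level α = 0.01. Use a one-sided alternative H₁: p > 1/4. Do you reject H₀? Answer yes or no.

Exact binomial: n=25, k=11, p₀=1/4=0.2500
P(X≥11) from Σ C(n,i)·p₀^i·(1−p₀)^(n−i)
p-value (one-sided, H₁ greater) = 0.02967
At α=0.01: p ≥ α → fail to reject H₀

reject H₀: no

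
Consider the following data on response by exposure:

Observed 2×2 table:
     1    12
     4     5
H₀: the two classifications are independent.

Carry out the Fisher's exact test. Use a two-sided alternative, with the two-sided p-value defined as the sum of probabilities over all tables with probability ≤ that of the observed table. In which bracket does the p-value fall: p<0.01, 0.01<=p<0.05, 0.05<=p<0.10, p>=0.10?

Margins: r₁=13, r₂=9, c₁=5, c₂=17, n=22
p_obs = C(13,1)·C(9,4)/C(22,5); sum pmf over tables with pmf ≤ p_obs
p-value (two-sided) = 0.11586
→ bracket: p>=0.10

p-value bracket: p>=0.10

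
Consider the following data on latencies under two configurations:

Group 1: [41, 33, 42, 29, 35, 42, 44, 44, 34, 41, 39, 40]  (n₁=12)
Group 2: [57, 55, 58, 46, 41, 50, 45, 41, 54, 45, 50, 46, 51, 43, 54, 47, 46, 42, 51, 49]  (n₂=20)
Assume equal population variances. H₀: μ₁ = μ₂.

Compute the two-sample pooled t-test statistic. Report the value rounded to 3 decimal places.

x̄₁=38.667, s₁=4.793, n₁=12
x̄₂=48.550, s₂=5.196, n₂=20
s_p² = [11·4.793² + 19·5.196²]/30 = 25.5206
SE = √(s_p²·(1/12+1/20)) = 1.8447
t = (38.667−48.550)/1.8447 = -5.3578
df = 30

test statistic = -5.358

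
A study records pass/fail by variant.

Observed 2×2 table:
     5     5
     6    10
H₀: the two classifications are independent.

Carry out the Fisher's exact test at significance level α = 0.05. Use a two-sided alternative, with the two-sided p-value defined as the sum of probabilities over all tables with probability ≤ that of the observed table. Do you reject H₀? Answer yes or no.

Margins: r₁=10, r₂=16, c₁=11, c₂=15, n=26
p_obs = C(10,5)·C(16,6)/C(26,11); sum pmf over tables with pmf ≤ p_obs
p-value (two-sided) = 0.68906
At α=0.05: p ≥ α → fail to reject H₀

reject H₀: no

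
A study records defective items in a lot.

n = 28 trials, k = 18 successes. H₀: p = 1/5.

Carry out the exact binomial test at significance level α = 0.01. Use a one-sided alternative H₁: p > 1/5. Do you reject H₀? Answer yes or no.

reject H₀: yes

Exact binomial: n=28, k=18, p₀=1/5=0.2000
P(X≥18) from Σ C(n,i)·p₀^i·(1−p₀)^(n−i)
p-value (one-sided, H₁ greater) = 0.00000
At α=0.01: p < α → reject H₀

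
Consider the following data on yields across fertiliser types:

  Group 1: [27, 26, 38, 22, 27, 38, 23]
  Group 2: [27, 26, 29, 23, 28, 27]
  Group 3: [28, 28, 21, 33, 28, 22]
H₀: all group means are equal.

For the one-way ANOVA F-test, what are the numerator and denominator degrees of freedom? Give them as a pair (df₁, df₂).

degrees of freedom = [2, 16]

k = 3 groups, N = 19 total
df = (k−1, N−k) = (3−1, 19−3) = (2, 16)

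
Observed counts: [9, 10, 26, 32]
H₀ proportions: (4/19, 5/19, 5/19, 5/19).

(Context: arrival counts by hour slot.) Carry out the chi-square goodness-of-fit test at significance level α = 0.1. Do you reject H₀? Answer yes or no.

reject H₀: yes

n = 77; E_i = n·p_i = [16.21, 20.26, 20.26, 20.26]
χ² = (9−16.21)²/16.21 + (10−20.26)²/20.26 + (26−20.26)²/20.26 + (32−20.26)²/20.26 = 16.8279
df = 3
p-value (upper-tail) = 0.00077
At α=0.1: p < α → reject H₀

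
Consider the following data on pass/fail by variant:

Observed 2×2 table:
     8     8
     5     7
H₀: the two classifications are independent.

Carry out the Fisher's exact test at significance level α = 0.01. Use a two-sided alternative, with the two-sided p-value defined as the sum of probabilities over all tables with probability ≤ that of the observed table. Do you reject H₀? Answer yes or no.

reject H₀: no

Margins: r₁=16, r₂=12, c₁=13, c₂=15, n=28
p_obs = C(16,8)·C(12,5)/C(28,13); sum pmf over tables with pmf ≤ p_obs
p-value (two-sided) = 0.71768
At α=0.01: p ≥ α → fail to reject H₀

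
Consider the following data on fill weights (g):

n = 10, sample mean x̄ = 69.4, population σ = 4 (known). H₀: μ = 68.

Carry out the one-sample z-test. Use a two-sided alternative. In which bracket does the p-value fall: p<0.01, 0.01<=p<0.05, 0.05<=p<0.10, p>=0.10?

p-value bracket: p>=0.10

SE = σ/√n = 4/√10 = 1.2649
z = (x̄−μ₀)/SE = (69.4−68)/1.2649 = 1.1068
p-value (two-sided) = 0.26838
→ bracket: p>=0.10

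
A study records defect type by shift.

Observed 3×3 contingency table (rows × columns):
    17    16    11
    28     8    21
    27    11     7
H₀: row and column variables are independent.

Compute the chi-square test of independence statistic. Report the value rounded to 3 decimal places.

Row totals [44, 57, 45], col totals [72, 35, 39], n=146
χ² = (17−21.70)²/21.70 + (16−10.55)²/10.55 + (11−11.75)²/11.75 + (28−28.11)²/28.11 + (8−13.66)²/13.66 + (21−15.23)²/15.23 + (27−22.19)²/22.19 + (11−10.79)²/10.79 + (7−12.02)²/12.02 = 11.5648
df = 4

test statistic = 11.565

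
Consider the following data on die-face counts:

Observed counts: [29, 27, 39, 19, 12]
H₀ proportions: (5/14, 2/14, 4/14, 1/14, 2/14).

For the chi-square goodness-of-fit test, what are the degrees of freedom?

df = k − 1 = 5 − 1 = 4

degrees of freedom = 4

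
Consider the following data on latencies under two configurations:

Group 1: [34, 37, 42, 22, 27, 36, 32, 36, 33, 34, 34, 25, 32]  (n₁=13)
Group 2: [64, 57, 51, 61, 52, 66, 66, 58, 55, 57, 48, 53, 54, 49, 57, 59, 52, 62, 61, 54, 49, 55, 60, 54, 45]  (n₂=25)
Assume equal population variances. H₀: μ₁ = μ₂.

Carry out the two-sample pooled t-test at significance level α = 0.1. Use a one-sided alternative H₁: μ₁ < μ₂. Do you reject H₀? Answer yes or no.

x̄₁=32.615, s₁=5.316, n₁=13
x̄₂=55.960, s₂=5.571, n₂=25
s_p² = [12·5.316² + 24·5.571²]/36 = 30.1121
SE = √(s_p²·(1/13+1/25)) = 1.8764
t = (32.615−55.960)/1.8764 = -12.4413
df = 36
p-value (one-sided, H₁ less) = 0.00000
At α=0.1: p < α → reject H₀

reject H₀: yes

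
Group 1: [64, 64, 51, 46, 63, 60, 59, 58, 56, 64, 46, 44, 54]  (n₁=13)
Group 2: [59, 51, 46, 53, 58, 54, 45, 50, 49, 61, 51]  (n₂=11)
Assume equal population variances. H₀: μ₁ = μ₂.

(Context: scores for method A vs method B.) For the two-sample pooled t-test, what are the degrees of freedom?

degrees of freedom = 22

df = n₁ + n₂ − 2 = 13 + 11 − 2 = 22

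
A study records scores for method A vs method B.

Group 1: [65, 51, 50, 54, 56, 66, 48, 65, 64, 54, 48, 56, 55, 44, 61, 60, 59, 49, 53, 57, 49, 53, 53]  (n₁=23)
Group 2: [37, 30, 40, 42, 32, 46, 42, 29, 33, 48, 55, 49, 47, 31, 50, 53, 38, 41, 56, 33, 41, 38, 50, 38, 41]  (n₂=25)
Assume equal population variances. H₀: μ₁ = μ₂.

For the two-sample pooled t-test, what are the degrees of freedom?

degrees of freedom = 46

df = n₁ + n₂ − 2 = 23 + 25 − 2 = 46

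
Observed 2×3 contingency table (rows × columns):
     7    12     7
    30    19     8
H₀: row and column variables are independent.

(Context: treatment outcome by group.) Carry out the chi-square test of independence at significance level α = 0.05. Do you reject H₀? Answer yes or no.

Row totals [26, 57], col totals [37, 31, 15], n=83
χ² = (7−11.59)²/11.59 + (12−9.71)²/9.71 + (7−4.70)²/4.70 + (30−25.41)²/25.41 + (19−21.29)²/21.29 + (8−10.30)²/10.30 = 5.0741
df = 2
p-value (upper-tail) = 0.07910
At α=0.05: p ≥ α → fail to reject H₀

reject H₀: no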